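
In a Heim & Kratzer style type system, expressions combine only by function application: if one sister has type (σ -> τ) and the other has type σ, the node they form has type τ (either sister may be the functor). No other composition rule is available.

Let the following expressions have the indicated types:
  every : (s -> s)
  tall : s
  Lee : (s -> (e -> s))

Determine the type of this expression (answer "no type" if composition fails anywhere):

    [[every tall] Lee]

(e -> s)

[every tall]: functor every : (s -> s), argument tall : s; result s.
[[every tall] Lee]: functor Lee : (s -> (e -> s)), argument [every tall] : s; result (e -> s).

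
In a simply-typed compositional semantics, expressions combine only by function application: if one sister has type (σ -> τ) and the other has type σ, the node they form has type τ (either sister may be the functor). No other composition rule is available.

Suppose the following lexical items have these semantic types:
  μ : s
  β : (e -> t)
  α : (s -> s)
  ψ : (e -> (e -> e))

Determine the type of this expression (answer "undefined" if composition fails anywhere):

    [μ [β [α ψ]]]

[α ψ]: (s -> s) with (e -> (e -> e)) — neither is a function whose domain matches the other; composition fails here.

undefined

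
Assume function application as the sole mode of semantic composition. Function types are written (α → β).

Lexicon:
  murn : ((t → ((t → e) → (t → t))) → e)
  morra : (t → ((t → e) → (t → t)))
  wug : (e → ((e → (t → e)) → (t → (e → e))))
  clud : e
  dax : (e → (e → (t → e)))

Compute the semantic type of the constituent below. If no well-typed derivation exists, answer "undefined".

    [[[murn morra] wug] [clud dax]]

[murn morra]: murn is ((t → ((t → e) → (t → t))) → e), morra is (t → ((t → e) → (t → t))); result e.
[[murn morra] wug]: wug is (e → ((e → (t → e)) → (t → (e → e)))), [murn morra] is e; result ((e → (t → e)) → (t → (e → e))).
[clud dax]: dax is (e → (e → (t → e))), clud is e; result (e → (t → e)).
[[[murn morra] wug] [clud dax]]: [[murn morra] wug] is ((e → (t → e)) → (t → (e → e))), [clud dax] is (e → (t → e)); result (t → (e → e)).

(t → (e → e))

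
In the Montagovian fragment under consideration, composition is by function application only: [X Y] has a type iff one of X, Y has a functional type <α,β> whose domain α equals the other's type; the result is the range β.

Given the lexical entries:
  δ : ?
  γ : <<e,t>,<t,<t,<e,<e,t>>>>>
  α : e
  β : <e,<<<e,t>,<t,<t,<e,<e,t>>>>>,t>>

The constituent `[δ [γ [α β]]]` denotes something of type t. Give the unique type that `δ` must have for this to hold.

<t,t>

[δ [γ [α β]]] is required to be t. [γ [α β]] : t cannot yield t as functor, so δ : <t,t>.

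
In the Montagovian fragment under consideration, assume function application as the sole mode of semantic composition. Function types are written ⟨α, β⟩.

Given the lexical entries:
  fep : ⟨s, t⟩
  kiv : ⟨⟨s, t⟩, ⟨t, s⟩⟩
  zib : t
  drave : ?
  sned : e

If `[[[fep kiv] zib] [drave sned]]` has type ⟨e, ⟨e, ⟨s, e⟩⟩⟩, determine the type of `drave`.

For [[[fep kiv] zib] [drave sned]] to have type ⟨e, ⟨e, ⟨s, e⟩⟩⟩ with [[fep kiv] zib] of type s, [drave sned] must be the function: [drave sned] : ⟨s, ⟨e, ⟨e, ⟨s, e⟩⟩⟩⟩.
For [drave sned] to have type ⟨s, ⟨e, ⟨e, ⟨s, e⟩⟩⟩⟩ with sned of type e, drave must be the function: drave : ⟨e, ⟨s, ⟨e, ⟨e, ⟨s, e⟩⟩⟩⟩⟩.

⟨e, ⟨s, ⟨e, ⟨e, ⟨s, e⟩⟩⟩⟩⟩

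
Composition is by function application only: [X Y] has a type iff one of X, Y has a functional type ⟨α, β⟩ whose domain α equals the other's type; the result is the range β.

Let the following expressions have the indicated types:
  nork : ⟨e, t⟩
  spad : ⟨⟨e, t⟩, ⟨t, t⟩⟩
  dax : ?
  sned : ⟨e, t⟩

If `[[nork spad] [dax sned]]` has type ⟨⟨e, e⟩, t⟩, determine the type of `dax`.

At [[nork spad] [dax sned]] (required: ⟨⟨e, e⟩, t⟩): [nork spad] is ⟨t, t⟩, which is not a function with range ⟨⟨e, e⟩, t⟩; hence [dax sned] is the functor — type ⟨⟨t, t⟩, ⟨⟨e, e⟩, t⟩⟩.
At [dax sned] (required: ⟨⟨t, t⟩, ⟨⟨e, e⟩, t⟩⟩): sned is ⟨e, t⟩, which is not a function with range ⟨⟨t, t⟩, ⟨⟨e, e⟩, t⟩⟩; hence dax is the functor — type ⟨⟨e, t⟩, ⟨⟨t, t⟩, ⟨⟨e, e⟩, t⟩⟩⟩.

⟨⟨e, t⟩, ⟨⟨t, t⟩, ⟨⟨e, e⟩, t⟩⟩⟩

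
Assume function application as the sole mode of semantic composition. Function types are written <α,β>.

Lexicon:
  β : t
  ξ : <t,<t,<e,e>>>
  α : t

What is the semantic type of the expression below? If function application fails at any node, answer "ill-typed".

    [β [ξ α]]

<e,e>

[ξ α] — ξ of type <t,<t,<e,e>>> combines with α of type t: type <t,<e,e>>.
[β [ξ α]] — [ξ α] of type <t,<e,e>> combines with β of type t: type <e,e>.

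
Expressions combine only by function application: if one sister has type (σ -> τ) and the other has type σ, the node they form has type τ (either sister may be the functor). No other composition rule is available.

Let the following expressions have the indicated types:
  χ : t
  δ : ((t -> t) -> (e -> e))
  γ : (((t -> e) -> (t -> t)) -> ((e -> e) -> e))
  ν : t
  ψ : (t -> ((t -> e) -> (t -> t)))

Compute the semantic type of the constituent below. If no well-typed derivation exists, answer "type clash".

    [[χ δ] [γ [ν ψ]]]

type clash

[χ δ]: t with ((t -> t) -> (e -> e)) — neither is a function whose domain matches the other; composition fails here.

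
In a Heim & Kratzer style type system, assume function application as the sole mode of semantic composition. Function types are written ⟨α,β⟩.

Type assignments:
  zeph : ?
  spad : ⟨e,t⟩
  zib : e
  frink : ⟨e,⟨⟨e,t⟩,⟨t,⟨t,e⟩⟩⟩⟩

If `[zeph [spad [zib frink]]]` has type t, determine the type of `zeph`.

At [zeph [spad [zib frink]]] (required: t): [spad [zib frink]] is ⟨t,⟨t,e⟩⟩, which is not a function with range t; hence zeph is the functor — type ⟨⟨t,⟨t,e⟩⟩,t⟩.

⟨⟨t,⟨t,e⟩⟩,t⟩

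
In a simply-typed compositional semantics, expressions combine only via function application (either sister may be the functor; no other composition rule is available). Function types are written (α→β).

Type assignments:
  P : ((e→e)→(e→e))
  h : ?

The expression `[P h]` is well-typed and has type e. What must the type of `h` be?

(((e→e)→(e→e))→e)

At [P h] (required: e): P is ((e→e)→(e→e)), which is not a function with range e; hence h is the functor — type (((e→e)→(e→e))→e).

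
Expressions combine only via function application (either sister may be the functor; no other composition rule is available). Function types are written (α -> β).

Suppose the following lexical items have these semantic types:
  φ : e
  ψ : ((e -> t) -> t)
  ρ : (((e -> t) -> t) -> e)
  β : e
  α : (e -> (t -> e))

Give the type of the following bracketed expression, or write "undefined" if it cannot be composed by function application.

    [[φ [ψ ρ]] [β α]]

undefined

[ψ ρ]: (((e -> t) -> t) -> e) applied to ((e -> t) -> t) yields e.
[φ [ψ ρ]]: e and e cannot combine by function application — type clash.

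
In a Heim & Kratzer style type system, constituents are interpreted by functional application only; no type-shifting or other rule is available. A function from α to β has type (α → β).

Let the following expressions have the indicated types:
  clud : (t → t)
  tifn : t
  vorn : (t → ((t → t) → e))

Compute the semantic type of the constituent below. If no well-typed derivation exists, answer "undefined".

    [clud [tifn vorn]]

e

[tifn vorn]: vorn is (t → ((t → t) → e)), tifn is t; result ((t → t) → e).
[clud [tifn vorn]]: [tifn vorn] is ((t → t) → e), clud is (t → t); result e.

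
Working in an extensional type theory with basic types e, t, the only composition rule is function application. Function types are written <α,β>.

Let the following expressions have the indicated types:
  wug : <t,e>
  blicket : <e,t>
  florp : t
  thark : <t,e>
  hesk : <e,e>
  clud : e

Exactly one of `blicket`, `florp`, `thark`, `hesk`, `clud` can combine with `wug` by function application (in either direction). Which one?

blicket : <e,t> — wug needs t; blicket needs e; neither fits.
florp — combines: wug : <t,e> takes florp : t as argument, giving e.
thark : <t,e> — wug needs t; thark needs t; neither fits.
hesk : <e,e> — wug needs t; hesk needs e; neither fits.
clud : e — wug needs t; clud needs nothing (atomic); neither fits.

florp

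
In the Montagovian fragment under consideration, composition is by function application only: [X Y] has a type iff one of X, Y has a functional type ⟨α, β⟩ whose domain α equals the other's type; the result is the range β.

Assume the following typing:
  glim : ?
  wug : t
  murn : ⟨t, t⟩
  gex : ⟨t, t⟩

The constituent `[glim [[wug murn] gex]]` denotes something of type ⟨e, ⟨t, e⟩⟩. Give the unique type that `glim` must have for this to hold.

At [glim [[wug murn] gex]] (required: ⟨e, ⟨t, e⟩⟩): [[wug murn] gex] is t, which is not a function with range ⟨e, ⟨t, e⟩⟩; hence glim is the functor — type ⟨t, ⟨e, ⟨t, e⟩⟩⟩.

⟨t, ⟨e, ⟨t, e⟩⟩⟩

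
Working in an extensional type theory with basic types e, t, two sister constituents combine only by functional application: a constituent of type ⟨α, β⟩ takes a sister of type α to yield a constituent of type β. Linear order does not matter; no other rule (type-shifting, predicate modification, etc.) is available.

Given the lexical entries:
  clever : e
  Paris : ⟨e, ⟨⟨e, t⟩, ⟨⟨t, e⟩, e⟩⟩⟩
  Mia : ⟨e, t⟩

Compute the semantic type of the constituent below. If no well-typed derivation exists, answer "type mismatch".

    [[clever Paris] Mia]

[clever Paris]: Paris is ⟨e, ⟨⟨e, t⟩, ⟨⟨t, e⟩, e⟩⟩⟩, clever is e; result ⟨⟨e, t⟩, ⟨⟨t, e⟩, e⟩⟩.
[[clever Paris] Mia]: [clever Paris] is ⟨⟨e, t⟩, ⟨⟨t, e⟩, e⟩⟩, Mia is ⟨e, t⟩; result ⟨⟨t, e⟩, e⟩.

⟨⟨t, e⟩, e⟩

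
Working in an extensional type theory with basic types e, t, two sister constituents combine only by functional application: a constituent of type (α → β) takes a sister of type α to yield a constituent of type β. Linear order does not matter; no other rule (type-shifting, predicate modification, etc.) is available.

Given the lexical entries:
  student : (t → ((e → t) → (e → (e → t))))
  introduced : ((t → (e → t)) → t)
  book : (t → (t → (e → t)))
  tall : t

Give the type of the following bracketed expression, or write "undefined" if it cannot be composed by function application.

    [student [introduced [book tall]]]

((e → t) → (e → (e → t)))

At [book tall], book : (t → (t → (e → t))) takes tall : t, giving (t → (e → t)).
At [introduced [book tall]], introduced : ((t → (e → t)) → t) takes [book tall] : (t → (e → t)), giving t.
At [student [introduced [book tall]]], student : (t → ((e → t) → (e → (e → t)))) takes [introduced [book tall]] : t, giving ((e → t) → (e → (e → t))).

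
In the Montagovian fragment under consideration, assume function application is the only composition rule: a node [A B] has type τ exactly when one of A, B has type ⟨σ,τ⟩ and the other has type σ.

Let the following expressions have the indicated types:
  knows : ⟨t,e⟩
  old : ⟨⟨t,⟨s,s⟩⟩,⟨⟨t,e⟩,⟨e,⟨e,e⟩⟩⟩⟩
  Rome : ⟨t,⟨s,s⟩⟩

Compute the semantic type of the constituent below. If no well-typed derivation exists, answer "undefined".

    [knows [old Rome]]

⟨e,⟨e,e⟩⟩

[old Rome]: functor old : ⟨⟨t,⟨s,s⟩⟩,⟨⟨t,e⟩,⟨e,⟨e,e⟩⟩⟩⟩, argument Rome : ⟨t,⟨s,s⟩⟩; result ⟨⟨t,e⟩,⟨e,⟨e,e⟩⟩⟩.
[knows [old Rome]]: functor [old Rome] : ⟨⟨t,e⟩,⟨e,⟨e,e⟩⟩⟩, argument knows : ⟨t,e⟩; result ⟨e,⟨e,e⟩⟩.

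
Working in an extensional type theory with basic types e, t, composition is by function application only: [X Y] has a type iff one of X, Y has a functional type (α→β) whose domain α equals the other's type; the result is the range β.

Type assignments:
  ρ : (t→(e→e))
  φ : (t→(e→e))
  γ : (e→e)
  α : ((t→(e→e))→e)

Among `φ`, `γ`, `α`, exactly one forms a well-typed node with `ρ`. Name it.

α

φ : (t→(e→e)) — no; ρ wants t, and φ wants t.
γ : (e→e) — no; ρ wants t, and γ wants e.
α — combines: α : ((t→(e→e))→e) takes ρ : (t→(e→e)) as argument, giving e.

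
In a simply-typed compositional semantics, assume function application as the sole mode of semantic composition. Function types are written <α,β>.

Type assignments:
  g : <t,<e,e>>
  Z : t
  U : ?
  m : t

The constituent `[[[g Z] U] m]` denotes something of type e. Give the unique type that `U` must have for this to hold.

<<e,e>,<t,e>>

At [[[g Z] U] m] (required: e): m is t, which is not a function with range e; hence [[g Z] U] is the functor — type <t,e>.
At [[g Z] U] (required: <t,e>): [g Z] is <e,e>, which is not a function with range <t,e>; hence U is the functor — type <<e,e>,<t,e>>.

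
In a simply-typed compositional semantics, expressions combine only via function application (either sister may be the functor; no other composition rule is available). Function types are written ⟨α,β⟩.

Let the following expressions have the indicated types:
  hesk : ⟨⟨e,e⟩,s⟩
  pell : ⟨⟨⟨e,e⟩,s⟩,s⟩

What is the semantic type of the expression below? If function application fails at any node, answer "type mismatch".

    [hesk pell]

[hesk pell]: pell is ⟨⟨⟨e,e⟩,s⟩,s⟩, hesk is ⟨⟨e,e⟩,s⟩; result s.

s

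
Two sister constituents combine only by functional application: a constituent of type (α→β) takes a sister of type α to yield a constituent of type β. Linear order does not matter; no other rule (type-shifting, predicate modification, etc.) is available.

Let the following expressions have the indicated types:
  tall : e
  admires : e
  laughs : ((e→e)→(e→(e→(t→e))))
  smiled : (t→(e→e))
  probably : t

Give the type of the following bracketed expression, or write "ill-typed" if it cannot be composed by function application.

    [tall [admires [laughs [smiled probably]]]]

(t→e)

[smiled probably] — smiled of type (t→(e→e)) combines with probably of type t: type (e→e).
[laughs [smiled probably]] — laughs of type ((e→e)→(e→(e→(t→e)))) combines with [smiled probably] of type (e→e): type (e→(e→(t→e))).
[admires [laughs [smiled probably]]] — [laughs [smiled probably]] of type (e→(e→(t→e))) combines with admires of type e: type (e→(t→e)).
[tall [admires [laughs [smiled probably]]]] — [admires [laughs [smiled probably]]] of type (e→(t→e)) combines with tall of type e: type (t→e).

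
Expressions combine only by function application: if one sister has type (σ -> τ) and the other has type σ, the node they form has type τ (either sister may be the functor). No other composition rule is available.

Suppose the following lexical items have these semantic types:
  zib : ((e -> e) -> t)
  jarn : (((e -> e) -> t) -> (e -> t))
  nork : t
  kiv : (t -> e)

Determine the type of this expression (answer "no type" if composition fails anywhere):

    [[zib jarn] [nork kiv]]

[zib jarn]: (((e -> e) -> t) -> (e -> t)) applied to ((e -> e) -> t) yields (e -> t).
[nork kiv]: (t -> e) applied to t yields e.
[[zib jarn] [nork kiv]]: (e -> t) applied to e yields t.

t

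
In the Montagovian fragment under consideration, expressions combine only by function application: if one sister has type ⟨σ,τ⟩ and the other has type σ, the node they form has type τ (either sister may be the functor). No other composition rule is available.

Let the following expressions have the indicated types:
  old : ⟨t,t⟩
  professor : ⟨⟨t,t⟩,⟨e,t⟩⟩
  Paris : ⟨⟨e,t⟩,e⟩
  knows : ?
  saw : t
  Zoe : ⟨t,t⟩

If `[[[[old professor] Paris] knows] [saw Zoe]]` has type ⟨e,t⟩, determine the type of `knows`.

[[[[old professor] Paris] knows] [saw Zoe]] must have type ⟨e,t⟩. The sister [saw Zoe] has type t; that is not a function onto ⟨e,t⟩, so [[[old professor] Paris] knows] must be the functor, of type ⟨t,⟨e,t⟩⟩.
[[[old professor] Paris] knows] must have type ⟨t,⟨e,t⟩⟩. The sister [[old professor] Paris] has type e; that is not a function onto ⟨t,⟨e,t⟩⟩, so knows must be the functor, of type ⟨e,⟨t,⟨e,t⟩⟩⟩.

⟨e,⟨t,⟨e,t⟩⟩⟩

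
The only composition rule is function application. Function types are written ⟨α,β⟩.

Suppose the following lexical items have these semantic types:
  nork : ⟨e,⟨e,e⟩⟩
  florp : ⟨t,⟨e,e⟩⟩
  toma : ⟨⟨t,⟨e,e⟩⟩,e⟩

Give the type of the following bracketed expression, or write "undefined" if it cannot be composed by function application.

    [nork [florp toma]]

⟨e,e⟩

[florp toma] — toma of type ⟨⟨t,⟨e,e⟩⟩,e⟩ combines with florp of type ⟨t,⟨e,e⟩⟩: type e.
[nork [florp toma]] — nork of type ⟨e,⟨e,e⟩⟩ combines with [florp toma] of type e: type ⟨e,e⟩.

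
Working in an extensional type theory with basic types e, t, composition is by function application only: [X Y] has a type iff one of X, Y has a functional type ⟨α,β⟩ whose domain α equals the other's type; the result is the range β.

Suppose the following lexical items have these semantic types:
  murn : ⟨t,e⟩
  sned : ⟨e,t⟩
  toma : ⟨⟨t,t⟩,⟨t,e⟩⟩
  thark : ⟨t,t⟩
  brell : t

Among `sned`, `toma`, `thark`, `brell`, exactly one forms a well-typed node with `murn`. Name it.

brell

sned : ⟨e,t⟩ — no; murn wants t, and sned wants e.
toma : ⟨⟨t,t⟩,⟨t,e⟩⟩ — no; murn wants t, and toma wants ⟨t,t⟩.
thark : ⟨t,t⟩ — no; murn wants t, and thark wants t.
brell — combines: murn : ⟨t,e⟩ takes brell : t as argument, giving e.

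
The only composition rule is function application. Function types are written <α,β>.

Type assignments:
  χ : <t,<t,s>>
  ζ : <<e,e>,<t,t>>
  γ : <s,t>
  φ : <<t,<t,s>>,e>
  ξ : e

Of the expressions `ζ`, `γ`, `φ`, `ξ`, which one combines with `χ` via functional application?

φ

ζ : <<e,e>,<t,t>> — χ needs t; ζ needs <e,e>; neither fits.
γ : <s,t> — χ needs t; γ needs s; neither fits.
φ — combines: φ : <<t,<t,s>>,e> takes χ : <t,<t,s>> as argument, giving e.
ξ : e — χ needs t; ξ needs nothing (atomic); neither fits.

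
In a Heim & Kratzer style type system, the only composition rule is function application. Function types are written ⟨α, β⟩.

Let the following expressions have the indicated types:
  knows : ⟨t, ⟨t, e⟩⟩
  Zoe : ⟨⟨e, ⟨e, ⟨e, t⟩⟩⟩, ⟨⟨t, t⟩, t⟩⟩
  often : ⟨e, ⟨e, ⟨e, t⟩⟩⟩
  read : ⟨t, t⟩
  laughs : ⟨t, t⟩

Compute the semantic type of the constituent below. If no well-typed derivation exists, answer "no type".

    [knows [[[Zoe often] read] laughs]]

[Zoe often]: ⟨⟨e, ⟨e, ⟨e, t⟩⟩⟩, ⟨⟨t, t⟩, t⟩⟩ applied to ⟨e, ⟨e, ⟨e, t⟩⟩⟩ yields ⟨⟨t, t⟩, t⟩.
[[Zoe often] read]: ⟨⟨t, t⟩, t⟩ applied to ⟨t, t⟩ yields t.
[[[Zoe often] read] laughs]: ⟨t, t⟩ applied to t yields t.
[knows [[[Zoe often] read] laughs]]: ⟨t, ⟨t, e⟩⟩ applied to t yields ⟨t, e⟩.

⟨t, e⟩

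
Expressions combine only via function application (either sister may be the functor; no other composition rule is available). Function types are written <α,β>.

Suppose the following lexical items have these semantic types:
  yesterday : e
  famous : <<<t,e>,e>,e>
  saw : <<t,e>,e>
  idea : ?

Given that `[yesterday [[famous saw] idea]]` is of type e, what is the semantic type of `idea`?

<e,<e,e>>

At [yesterday [[famous saw] idea]] (required: e): yesterday is e, which is not a function with range e; hence [[famous saw] idea] is the functor — type <e,e>.
At [[famous saw] idea] (required: <e,e>): [famous saw] is e, which is not a function with range <e,e>; hence idea is the functor — type <e,<e,e>>.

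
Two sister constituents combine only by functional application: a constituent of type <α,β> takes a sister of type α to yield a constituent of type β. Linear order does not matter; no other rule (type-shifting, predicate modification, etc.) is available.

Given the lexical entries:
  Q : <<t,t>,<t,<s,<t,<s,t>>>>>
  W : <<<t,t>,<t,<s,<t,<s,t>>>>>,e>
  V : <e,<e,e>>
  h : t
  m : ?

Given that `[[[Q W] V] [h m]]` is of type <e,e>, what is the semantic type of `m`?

<t,<<e,e>,<e,e>>>

[[[Q W] V] [h m]] is required to be <e,e>. [[Q W] V] : <e,e> cannot yield <e,e> as functor, so [h m] : <<e,e>,<e,e>>.
[h m] is required to be <<e,e>,<e,e>>. h : t cannot yield <<e,e>,<e,e>> as functor, so m : <t,<<e,e>,<e,e>>>.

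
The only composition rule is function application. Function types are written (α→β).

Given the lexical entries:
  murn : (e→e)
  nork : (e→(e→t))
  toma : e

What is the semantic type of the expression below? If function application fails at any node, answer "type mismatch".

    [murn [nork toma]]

[nork toma]: nork is (e→(e→t)), toma is e; result (e→t).
At [murn [nork toma]]: neither (e→e) nor (e→t) can take the other as argument; the node is ill-typed.

type mismatch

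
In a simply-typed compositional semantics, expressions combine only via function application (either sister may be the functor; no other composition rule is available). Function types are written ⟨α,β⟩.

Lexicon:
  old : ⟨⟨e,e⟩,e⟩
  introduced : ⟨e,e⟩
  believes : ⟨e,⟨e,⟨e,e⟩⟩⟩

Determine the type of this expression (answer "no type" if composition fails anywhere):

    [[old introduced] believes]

[old introduced]: old is ⟨⟨e,e⟩,e⟩, introduced is ⟨e,e⟩; result e.
[[old introduced] believes]: believes is ⟨e,⟨e,⟨e,e⟩⟩⟩, [old introduced] is e; result ⟨e,⟨e,e⟩⟩.

⟨e,⟨e,e⟩⟩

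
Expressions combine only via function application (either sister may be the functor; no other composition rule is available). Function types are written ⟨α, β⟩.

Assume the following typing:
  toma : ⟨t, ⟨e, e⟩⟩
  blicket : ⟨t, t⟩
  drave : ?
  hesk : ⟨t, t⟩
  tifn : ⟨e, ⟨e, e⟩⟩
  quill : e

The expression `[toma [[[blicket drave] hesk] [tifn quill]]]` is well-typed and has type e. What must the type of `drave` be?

⟨⟨t, t⟩, ⟨⟨t, t⟩, ⟨⟨e, e⟩, ⟨⟨t, ⟨e, e⟩⟩, e⟩⟩⟩⟩

At [toma [[[blicket drave] hesk] [tifn quill]]] (required: e): toma is ⟨t, ⟨e, e⟩⟩, which is not a function with range e; hence [[[blicket drave] hesk] [tifn quill]] is the functor — type ⟨⟨t, ⟨e, e⟩⟩, e⟩.
At [[[blicket drave] hesk] [tifn quill]] (required: ⟨⟨t, ⟨e, e⟩⟩, e⟩): [tifn quill] is ⟨e, e⟩, which is not a function with range ⟨⟨t, ⟨e, e⟩⟩, e⟩; hence [[blicket drave] hesk] is the functor — type ⟨⟨e, e⟩, ⟨⟨t, ⟨e, e⟩⟩, e⟩⟩.
At [[blicket drave] hesk] (required: ⟨⟨e, e⟩, ⟨⟨t, ⟨e, e⟩⟩, e⟩⟩): hesk is ⟨t, t⟩, which is not a function with range ⟨⟨e, e⟩, ⟨⟨t, ⟨e, e⟩⟩, e⟩⟩; hence [blicket drave] is the functor — type ⟨⟨t, t⟩, ⟨⟨e, e⟩, ⟨⟨t, ⟨e, e⟩⟩, e⟩⟩⟩.
At [blicket drave] (required: ⟨⟨t, t⟩, ⟨⟨e, e⟩, ⟨⟨t, ⟨e, e⟩⟩, e⟩⟩⟩): blicket is ⟨t, t⟩, which is not a function with range ⟨⟨t, t⟩, ⟨⟨e, e⟩, ⟨⟨t, ⟨e, e⟩⟩, e⟩⟩⟩; hence drave is the functor — type ⟨⟨t, t⟩, ⟨⟨t, t⟩, ⟨⟨e, e⟩, ⟨⟨t, ⟨e, e⟩⟩, e⟩⟩⟩⟩.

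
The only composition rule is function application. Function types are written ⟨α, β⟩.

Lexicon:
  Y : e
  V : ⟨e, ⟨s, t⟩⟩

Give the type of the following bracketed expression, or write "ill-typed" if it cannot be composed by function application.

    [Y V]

⟨s, t⟩

[Y V]: ⟨e, ⟨s, t⟩⟩ applied to e yields ⟨s, t⟩.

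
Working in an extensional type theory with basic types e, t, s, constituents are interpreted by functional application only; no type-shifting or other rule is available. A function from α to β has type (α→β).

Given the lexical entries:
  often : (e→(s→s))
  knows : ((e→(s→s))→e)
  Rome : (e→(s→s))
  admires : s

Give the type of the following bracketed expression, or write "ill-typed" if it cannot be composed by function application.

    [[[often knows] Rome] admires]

[often knows]: knows is ((e→(s→s))→e), often is (e→(s→s)); result e.
[[often knows] Rome]: Rome is (e→(s→s)), [often knows] is e; result (s→s).
[[[often knows] Rome] admires]: [[often knows] Rome] is (s→s), admires is s; result s.

s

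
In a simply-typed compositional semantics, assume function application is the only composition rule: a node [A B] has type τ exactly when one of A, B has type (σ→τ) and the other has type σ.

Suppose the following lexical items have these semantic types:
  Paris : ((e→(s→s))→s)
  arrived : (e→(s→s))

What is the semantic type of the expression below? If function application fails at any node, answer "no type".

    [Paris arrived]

s

At [Paris arrived], Paris : ((e→(s→s))→s) takes arrived : (e→(s→s)), giving s.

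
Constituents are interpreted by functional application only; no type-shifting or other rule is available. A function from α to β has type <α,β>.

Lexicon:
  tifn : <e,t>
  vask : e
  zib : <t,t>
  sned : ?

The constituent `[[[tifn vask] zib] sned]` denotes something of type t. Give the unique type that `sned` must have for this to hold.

<t,t>

For [[[tifn vask] zib] sned] to have type t with [[tifn vask] zib] of type t, sned must be the function: sned : <t,t>.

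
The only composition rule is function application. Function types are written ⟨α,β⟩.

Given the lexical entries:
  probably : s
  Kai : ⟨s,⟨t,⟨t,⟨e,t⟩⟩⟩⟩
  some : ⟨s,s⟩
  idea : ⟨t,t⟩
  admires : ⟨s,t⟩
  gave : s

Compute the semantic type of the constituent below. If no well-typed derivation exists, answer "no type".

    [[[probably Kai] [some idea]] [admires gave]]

[probably Kai] — Kai of type ⟨s,⟨t,⟨t,⟨e,t⟩⟩⟩⟩ combines with probably of type s: type ⟨t,⟨t,⟨e,t⟩⟩⟩.
At [some idea]: neither ⟨s,s⟩ nor ⟨t,t⟩ can take the other as argument; the node is ill-typed.

no type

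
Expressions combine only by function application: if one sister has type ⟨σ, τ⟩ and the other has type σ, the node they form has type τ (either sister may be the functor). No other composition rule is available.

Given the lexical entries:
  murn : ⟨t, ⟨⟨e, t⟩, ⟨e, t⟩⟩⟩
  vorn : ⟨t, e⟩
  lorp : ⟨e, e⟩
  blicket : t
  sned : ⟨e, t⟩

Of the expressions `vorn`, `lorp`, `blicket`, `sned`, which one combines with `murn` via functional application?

vorn : ⟨t, e⟩ — no; murn wants t, and vorn wants t.
lorp : ⟨e, e⟩ — no; murn wants t, and lorp wants e.
blicket — combines: murn : ⟨t, ⟨⟨e, t⟩, ⟨e, t⟩⟩⟩ takes blicket : t as argument, giving ⟨⟨e, t⟩, ⟨e, t⟩⟩.
sned : ⟨e, t⟩ — no; murn wants t, and sned wants e.

blicket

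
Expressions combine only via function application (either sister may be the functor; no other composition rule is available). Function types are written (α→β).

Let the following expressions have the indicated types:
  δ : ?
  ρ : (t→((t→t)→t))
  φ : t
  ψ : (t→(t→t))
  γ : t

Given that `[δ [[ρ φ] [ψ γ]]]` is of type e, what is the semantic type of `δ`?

At [δ [[ρ φ] [ψ γ]]] (required: e): [[ρ φ] [ψ γ]] is t, which is not a function with range e; hence δ is the functor — type (t→e).

(t→e)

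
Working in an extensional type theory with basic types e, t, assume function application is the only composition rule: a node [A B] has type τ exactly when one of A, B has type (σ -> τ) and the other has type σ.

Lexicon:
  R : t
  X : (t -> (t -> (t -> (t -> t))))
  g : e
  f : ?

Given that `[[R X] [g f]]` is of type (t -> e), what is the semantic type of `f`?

(e -> ((t -> (t -> (t -> t))) -> (t -> e)))

[[R X] [g f]] is required to be (t -> e). [R X] : (t -> (t -> (t -> t))) cannot yield (t -> e) as functor, so [g f] : ((t -> (t -> (t -> t))) -> (t -> e)).
[g f] is required to be ((t -> (t -> (t -> t))) -> (t -> e)). g : e cannot yield ((t -> (t -> (t -> t))) -> (t -> e)) as functor, so f : (e -> ((t -> (t -> (t -> t))) -> (t -> e))).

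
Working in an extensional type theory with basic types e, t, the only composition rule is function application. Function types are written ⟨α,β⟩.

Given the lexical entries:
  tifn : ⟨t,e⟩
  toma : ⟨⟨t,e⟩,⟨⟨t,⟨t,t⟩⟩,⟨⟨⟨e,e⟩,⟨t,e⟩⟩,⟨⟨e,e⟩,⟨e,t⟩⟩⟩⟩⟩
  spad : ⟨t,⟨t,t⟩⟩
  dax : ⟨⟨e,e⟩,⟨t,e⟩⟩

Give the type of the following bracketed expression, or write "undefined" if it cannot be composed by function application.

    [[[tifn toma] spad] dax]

⟨⟨e,e⟩,⟨e,t⟩⟩

At [tifn toma], toma : ⟨⟨t,e⟩,⟨⟨t,⟨t,t⟩⟩,⟨⟨⟨e,e⟩,⟨t,e⟩⟩,⟨⟨e,e⟩,⟨e,t⟩⟩⟩⟩⟩ takes tifn : ⟨t,e⟩, giving ⟨⟨t,⟨t,t⟩⟩,⟨⟨⟨e,e⟩,⟨t,e⟩⟩,⟨⟨e,e⟩,⟨e,t⟩⟩⟩⟩.
At [[tifn toma] spad], [tifn toma] : ⟨⟨t,⟨t,t⟩⟩,⟨⟨⟨e,e⟩,⟨t,e⟩⟩,⟨⟨e,e⟩,⟨e,t⟩⟩⟩⟩ takes spad : ⟨t,⟨t,t⟩⟩, giving ⟨⟨⟨e,e⟩,⟨t,e⟩⟩,⟨⟨e,e⟩,⟨e,t⟩⟩⟩.
At [[[tifn toma] spad] dax], [[tifn toma] spad] : ⟨⟨⟨e,e⟩,⟨t,e⟩⟩,⟨⟨e,e⟩,⟨e,t⟩⟩⟩ takes dax : ⟨⟨e,e⟩,⟨t,e⟩⟩, giving ⟨⟨e,e⟩,⟨e,t⟩⟩.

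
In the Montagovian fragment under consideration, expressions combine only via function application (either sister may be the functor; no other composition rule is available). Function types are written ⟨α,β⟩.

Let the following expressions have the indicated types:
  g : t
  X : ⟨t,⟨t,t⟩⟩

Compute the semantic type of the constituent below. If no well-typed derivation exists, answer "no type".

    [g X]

[g X]: X is ⟨t,⟨t,t⟩⟩, g is t; result ⟨t,t⟩.

⟨t,t⟩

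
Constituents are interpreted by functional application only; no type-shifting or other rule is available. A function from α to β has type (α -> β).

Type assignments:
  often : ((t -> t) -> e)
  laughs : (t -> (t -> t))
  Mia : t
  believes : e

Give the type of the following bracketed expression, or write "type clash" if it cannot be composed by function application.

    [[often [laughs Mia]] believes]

[laughs Mia]: functor laughs : (t -> (t -> t)), argument Mia : t; result (t -> t).
[often [laughs Mia]]: functor often : ((t -> t) -> e), argument [laughs Mia] : (t -> t); result e.
At [[often [laughs Mia]] believes]: neither e nor e can take the other as argument; the node is ill-typed.

type clash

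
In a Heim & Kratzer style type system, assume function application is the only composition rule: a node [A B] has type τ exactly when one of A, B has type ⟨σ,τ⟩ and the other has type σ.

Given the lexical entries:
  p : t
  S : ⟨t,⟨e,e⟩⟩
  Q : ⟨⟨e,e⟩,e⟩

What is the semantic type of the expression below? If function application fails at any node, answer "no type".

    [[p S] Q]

[p S]: S is ⟨t,⟨e,e⟩⟩, p is t; result ⟨e,e⟩.
[[p S] Q]: Q is ⟨⟨e,e⟩,e⟩, [p S] is ⟨e,e⟩; result e.

e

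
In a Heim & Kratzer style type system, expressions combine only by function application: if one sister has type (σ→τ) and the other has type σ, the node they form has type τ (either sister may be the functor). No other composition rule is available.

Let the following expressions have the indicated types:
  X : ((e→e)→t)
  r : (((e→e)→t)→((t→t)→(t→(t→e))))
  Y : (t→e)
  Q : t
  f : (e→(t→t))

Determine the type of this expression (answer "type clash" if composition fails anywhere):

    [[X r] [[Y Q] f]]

[X r]: (((e→e)→t)→((t→t)→(t→(t→e)))) applied to ((e→e)→t) yields ((t→t)→(t→(t→e))).
[Y Q]: (t→e) applied to t yields e.
[[Y Q] f]: (e→(t→t)) applied to e yields (t→t).
[[X r] [[Y Q] f]]: ((t→t)→(t→(t→e))) applied to (t→t) yields (t→(t→e)).

(t→(t→e))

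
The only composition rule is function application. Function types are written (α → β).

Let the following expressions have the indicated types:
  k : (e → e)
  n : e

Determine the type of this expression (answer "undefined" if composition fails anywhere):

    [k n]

[k n]: k is (e → e), n is e; result e.

e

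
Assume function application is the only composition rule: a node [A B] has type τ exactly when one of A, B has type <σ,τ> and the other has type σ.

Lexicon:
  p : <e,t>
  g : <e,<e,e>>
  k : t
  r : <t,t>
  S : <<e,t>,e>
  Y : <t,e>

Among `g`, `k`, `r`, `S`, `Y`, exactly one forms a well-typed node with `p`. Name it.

g : <e,<e,e>> — neither side's domain matches the other.
k : t — neither side's domain matches the other.
r : <t,t> — neither side's domain matches the other.
S — combines: S : <<e,t>,e> takes p : <e,t> as argument, giving e.
Y : <t,e> — neither side's domain matches the other.

S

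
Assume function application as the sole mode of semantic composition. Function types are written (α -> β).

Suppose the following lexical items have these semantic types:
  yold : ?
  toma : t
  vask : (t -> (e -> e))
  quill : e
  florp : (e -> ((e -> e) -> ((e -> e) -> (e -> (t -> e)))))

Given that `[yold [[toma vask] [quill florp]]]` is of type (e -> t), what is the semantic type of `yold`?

(((e -> e) -> (e -> (t -> e))) -> (e -> t))

[yold [[toma vask] [quill florp]]] must have type (e -> t). The sister [[toma vask] [quill florp]] has type ((e -> e) -> (e -> (t -> e))); that is not a function onto (e -> t), so yold must be the functor, of type (((e -> e) -> (e -> (t -> e))) -> (e -> t)).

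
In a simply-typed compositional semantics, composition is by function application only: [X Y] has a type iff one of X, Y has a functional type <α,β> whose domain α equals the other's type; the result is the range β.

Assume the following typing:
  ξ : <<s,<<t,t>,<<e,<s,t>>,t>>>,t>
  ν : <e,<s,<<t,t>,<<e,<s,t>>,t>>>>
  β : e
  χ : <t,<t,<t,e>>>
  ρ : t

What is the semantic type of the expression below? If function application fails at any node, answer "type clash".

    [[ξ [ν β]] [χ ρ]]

[ν β]: ν is <e,<s,<<t,t>,<<e,<s,t>>,t>>>>, β is e; result <s,<<t,t>,<<e,<s,t>>,t>>>.
[ξ [ν β]]: ξ is <<s,<<t,t>,<<e,<s,t>>,t>>>,t>, [ν β] is <s,<<t,t>,<<e,<s,t>>,t>>>; result t.
[χ ρ]: χ is <t,<t,<t,e>>>, ρ is t; result <t,<t,e>>.
[[ξ [ν β]] [χ ρ]]: [χ ρ] is <t,<t,e>>, [ξ [ν β]] is t; result <t,e>.

<t,e>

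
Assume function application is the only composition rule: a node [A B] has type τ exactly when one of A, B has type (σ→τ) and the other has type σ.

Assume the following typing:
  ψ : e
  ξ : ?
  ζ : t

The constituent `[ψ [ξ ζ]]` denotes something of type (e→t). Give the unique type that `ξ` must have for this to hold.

(t→(e→(e→t)))

[ψ [ξ ζ]] is required to be (e→t). ψ : e cannot yield (e→t) as functor, so [ξ ζ] : (e→(e→t)).
[ξ ζ] is required to be (e→(e→t)). ζ : t cannot yield (e→(e→t)) as functor, so ξ : (t→(e→(e→t))).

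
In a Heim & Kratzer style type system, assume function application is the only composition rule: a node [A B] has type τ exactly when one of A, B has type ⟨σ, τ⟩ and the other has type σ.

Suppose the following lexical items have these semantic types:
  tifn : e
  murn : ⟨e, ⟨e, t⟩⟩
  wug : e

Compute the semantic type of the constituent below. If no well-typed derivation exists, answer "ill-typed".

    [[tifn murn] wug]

[tifn murn]: functor murn : ⟨e, ⟨e, t⟩⟩, argument tifn : e; result ⟨e, t⟩.
[[tifn murn] wug]: functor [tifn murn] : ⟨e, t⟩, argument wug : e; result t.

t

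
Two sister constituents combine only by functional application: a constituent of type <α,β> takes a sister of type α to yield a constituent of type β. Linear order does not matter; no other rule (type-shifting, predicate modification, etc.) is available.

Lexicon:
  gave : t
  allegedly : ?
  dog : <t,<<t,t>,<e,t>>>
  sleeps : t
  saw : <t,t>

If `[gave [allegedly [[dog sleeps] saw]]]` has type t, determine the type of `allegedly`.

[gave [allegedly [[dog sleeps] saw]]] must have type t. The sister gave has type t; that is not a function onto t, so [allegedly [[dog sleeps] saw]] must be the functor, of type <t,t>.
[allegedly [[dog sleeps] saw]] must have type <t,t>. The sister [[dog sleeps] saw] has type <e,t>; that is not a function onto <t,t>, so allegedly must be the functor, of type <<e,t>,<t,t>>.

<<e,t>,<t,t>>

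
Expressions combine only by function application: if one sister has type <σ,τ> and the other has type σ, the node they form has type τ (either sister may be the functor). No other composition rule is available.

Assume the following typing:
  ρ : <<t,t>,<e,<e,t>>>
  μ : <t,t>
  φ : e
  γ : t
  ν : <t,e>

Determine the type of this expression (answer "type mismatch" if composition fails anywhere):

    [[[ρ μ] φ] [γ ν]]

t

[ρ μ] — ρ of type <<t,t>,<e,<e,t>>> combines with μ of type <t,t>: type <e,<e,t>>.
[[ρ μ] φ] — [ρ μ] of type <e,<e,t>> combines with φ of type e: type <e,t>.
[γ ν] — ν of type <t,e> combines with γ of type t: type e.
[[[ρ μ] φ] [γ ν]] — [[ρ μ] φ] of type <e,t> combines with [γ ν] of type e: type t.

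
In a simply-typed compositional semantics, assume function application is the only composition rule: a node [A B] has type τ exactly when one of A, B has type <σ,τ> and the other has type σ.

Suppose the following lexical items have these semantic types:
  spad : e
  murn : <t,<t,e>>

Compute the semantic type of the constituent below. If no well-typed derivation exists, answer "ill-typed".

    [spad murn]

ill-typed

At [spad murn]: neither e nor <t,<t,e>> can take the other as argument; the node is ill-typed.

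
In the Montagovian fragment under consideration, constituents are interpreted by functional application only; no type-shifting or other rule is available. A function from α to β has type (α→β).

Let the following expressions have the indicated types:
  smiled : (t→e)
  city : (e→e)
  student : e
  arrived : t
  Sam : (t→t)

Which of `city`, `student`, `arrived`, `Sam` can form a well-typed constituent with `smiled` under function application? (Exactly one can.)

arrived

city : (e→e) — does not combine with smiled.
student : e — does not combine with smiled.
arrived — combines: smiled : (t→e) takes arrived : t as argument, giving e.
Sam : (t→t) — does not combine with smiled.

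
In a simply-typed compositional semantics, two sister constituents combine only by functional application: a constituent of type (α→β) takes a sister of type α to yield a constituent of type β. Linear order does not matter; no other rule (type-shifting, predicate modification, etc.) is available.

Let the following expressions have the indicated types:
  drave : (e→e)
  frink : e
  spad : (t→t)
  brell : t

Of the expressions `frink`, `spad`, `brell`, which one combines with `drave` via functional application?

frink — combines: drave : (e→e) takes frink : e as argument, giving e.
spad : (t→t) — drave needs e; spad needs t; neither fits.
brell : t — drave needs e; brell needs nothing (atomic); neither fits.

frink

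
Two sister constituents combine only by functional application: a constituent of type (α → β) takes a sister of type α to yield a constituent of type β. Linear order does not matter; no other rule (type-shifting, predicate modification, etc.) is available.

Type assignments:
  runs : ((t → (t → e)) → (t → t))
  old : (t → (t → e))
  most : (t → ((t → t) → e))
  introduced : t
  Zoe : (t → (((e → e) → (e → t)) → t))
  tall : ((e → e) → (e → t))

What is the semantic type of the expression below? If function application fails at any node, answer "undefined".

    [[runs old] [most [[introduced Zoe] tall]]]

[runs old]: runs is ((t → (t → e)) → (t → t)), old is (t → (t → e)); result (t → t).
[introduced Zoe]: Zoe is (t → (((e → e) → (e → t)) → t)), introduced is t; result (((e → e) → (e → t)) → t).
[[introduced Zoe] tall]: [introduced Zoe] is (((e → e) → (e → t)) → t), tall is ((e → e) → (e → t)); result t.
[most [[introduced Zoe] tall]]: most is (t → ((t → t) → e)), [[introduced Zoe] tall] is t; result ((t → t) → e).
[[runs old] [most [[introduced Zoe] tall]]]: [most [[introduced Zoe] tall]] is ((t → t) → e), [runs old] is (t → t); result e.

e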